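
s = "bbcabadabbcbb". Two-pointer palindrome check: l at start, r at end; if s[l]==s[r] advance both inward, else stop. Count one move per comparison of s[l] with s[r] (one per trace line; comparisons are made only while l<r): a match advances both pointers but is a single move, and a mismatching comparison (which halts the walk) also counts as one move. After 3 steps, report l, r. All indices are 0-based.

l=0 r=12: 'b'=='b', l++,r--
l=1 r=11: 'b'=='b', l++,r--
l=2 r=10: 'c'=='c', l++,r--

l=3, r=9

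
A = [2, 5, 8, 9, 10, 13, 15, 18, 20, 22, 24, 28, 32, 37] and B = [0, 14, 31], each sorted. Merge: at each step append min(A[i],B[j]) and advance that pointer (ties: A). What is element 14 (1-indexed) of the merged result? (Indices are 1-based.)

merged[14] = 28

[i=1,j=1] A[i]=2>B[j]=0 take 0 → j++
[i=1,j=2] A[i]=2<=B[j]=14 take 2 → i++
[i=2,j=2] A[i]=5<=B[j]=14 take 5 → i++
[i=3,j=2] A[i]=8<=B[j]=14 take 8 → i++
[i=4,j=2] A[i]=9<=B[j]=14 take 9 → i++
[i=5,j=2] A[i]=10<=B[j]=14 take 10 → i++
[i=6,j=2] A[i]=13<=B[j]=14 take 13 → i++
[i=7,j=2] A[i]=15>B[j]=14 take 14 → j++
[i=7,j=3] A[i]=15<=B[j]=31 take 15 → i++
[i=8,j=3] A[i]=18<=B[j]=31 take 18 → i++
[i=9,j=3] A[i]=20<=B[j]=31 take 20 → i++
[i=10,j=3] A[i]=22<=B[j]=31 take 22 → i++
[i=11,j=3] A[i]=24<=B[j]=31 take 24 → i++
[i=12,j=3] A[i]=28<=B[j]=31 take 28 → i++
[i=13,j=3] A[i]=32>B[j]=31 take 31 → j++
[i=13,j=4] B done, take A[i]=32 → i++
[i=14,j=4] B done, take A[i]=37 → i++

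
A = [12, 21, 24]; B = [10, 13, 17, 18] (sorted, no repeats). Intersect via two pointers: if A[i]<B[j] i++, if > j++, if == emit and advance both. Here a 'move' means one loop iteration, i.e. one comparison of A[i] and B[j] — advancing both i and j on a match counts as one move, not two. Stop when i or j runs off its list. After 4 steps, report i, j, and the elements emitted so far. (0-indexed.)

i=1, j=3, emitted=[]

[i=0,j=0] 12>10 → j++
[i=0,j=1] 12<13 → i++
[i=1,j=1] 21>13 → j++
[i=1,j=2] 21>17 → j++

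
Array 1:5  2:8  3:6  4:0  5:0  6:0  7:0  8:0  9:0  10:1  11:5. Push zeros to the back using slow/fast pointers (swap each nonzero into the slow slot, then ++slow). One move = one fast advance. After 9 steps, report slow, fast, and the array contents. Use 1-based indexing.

(s=1,f=1) a[fast]=5≠0 swap→a[1]=5 → slow++,fast++
(s=2,f=2) a[fast]=8≠0 swap→a[2]=8 → slow++,fast++
(s=3,f=3) a[fast]=6≠0 swap→a[3]=6 → slow++,fast++
(s=4,f=4) a[fast]=0 → fast++
(s=4,f=5) a[fast]=0 → fast++
(s=4,f=6) a[fast]=0 → fast++
(s=4,f=7) a[fast]=0 → fast++
(s=4,f=8) a[fast]=0 → fast++
(s=4,f=9) a[fast]=0 → fast++

slow=4, fast=10, a=[5, 8, 6, 0, 0, 0, 0, 0, 0, 1, 5]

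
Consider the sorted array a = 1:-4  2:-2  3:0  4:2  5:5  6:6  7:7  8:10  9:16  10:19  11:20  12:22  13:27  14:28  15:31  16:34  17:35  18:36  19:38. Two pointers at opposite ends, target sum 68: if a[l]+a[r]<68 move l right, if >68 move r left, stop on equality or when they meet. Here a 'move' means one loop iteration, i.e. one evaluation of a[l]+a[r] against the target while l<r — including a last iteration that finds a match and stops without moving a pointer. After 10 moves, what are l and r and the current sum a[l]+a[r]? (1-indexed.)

l=11, r=19, sum=58

l=1 r=19: -4+38=34 <68, l++
l=2 r=19: -2+38=36 <68, l++
l=3 r=19: 0+38=38 <68, l++
l=4 r=19: 2+38=40 <68, l++
l=5 r=19: 5+38=43 <68, l++
l=6 r=19: 6+38=44 <68, l++
l=7 r=19: 7+38=45 <68, l++
l=8 r=19: 10+38=48 <68, l++
l=9 r=19: 16+38=54 <68, l++
l=10 r=19: 19+38=57 <68, l++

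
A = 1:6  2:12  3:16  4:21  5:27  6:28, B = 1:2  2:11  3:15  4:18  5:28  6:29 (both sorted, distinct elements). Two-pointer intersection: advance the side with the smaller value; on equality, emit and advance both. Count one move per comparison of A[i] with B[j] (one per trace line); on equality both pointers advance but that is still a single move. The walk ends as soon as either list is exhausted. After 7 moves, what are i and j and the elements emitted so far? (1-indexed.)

i=4, j=5, emitted=[]

[i=1,j=1] 6>2 → j++
[i=1,j=2] 6<11 → i++
[i=2,j=2] 12>11 → j++
[i=2,j=3] 12<15 → i++
[i=3,j=3] 16>15 → j++
[i=3,j=4] 16<18 → i++
[i=4,j=4] 21>18 → j++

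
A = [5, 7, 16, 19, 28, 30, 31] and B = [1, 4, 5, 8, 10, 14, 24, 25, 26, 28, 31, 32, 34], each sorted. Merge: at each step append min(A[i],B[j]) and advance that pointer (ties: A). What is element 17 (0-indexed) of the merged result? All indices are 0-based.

i=0 j=0: A[i]=5>B[j]=1 take 1, j++
i=0 j=1: A[i]=5>B[j]=4 take 4, j++
i=0 j=2: A[i]=5<=B[j]=5 take 5, i++
i=1 j=2: A[i]=7>B[j]=5 take 5, j++
i=1 j=3: A[i]=7<=B[j]=8 take 7, i++
i=2 j=3: A[i]=16>B[j]=8 take 8, j++
i=2 j=4: A[i]=16>B[j]=10 take 10, j++
i=2 j=5: A[i]=16>B[j]=14 take 14, j++
i=2 j=6: A[i]=16<=B[j]=24 take 16, i++
i=3 j=6: A[i]=19<=B[j]=24 take 19, i++
i=4 j=6: A[i]=28>B[j]=24 take 24, j++
i=4 j=7: A[i]=28>B[j]=25 take 25, j++
i=4 j=8: A[i]=28>B[j]=26 take 26, j++
i=4 j=9: A[i]=28<=B[j]=28 take 28, i++
i=5 j=9: A[i]=30>B[j]=28 take 28, j++
i=5 j=10: A[i]=30<=B[j]=31 take 30, i++
i=6 j=10: A[i]=31<=B[j]=31 take 31, i++
i=7 j=10: A done, take B[j]=31, j++
i=7 j=11: A done, take B[j]=32, j++
i=7 j=12: A done, take B[j]=34, j++

merged[17] = 31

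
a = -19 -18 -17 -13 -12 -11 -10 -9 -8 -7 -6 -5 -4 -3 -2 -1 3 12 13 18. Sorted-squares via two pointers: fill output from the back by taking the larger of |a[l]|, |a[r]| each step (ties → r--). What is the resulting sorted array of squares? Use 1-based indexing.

[1, 4, 9, 9, 16, 25, 36, 49, 64, 81, 100, 121, 144, 144, 169, 169, 289, 324, 324, 361]

l=1 r=20: |-19|>|18| out[20]=361, l++
l=2 r=20: |-18|<=|18| out[19]=324, r--
l=2 r=19: |-18|>|13| out[18]=324, l++
l=3 r=19: |-17|>|13| out[17]=289, l++
l=4 r=19: |-13|<=|13| out[16]=169, r--
l=4 r=18: |-13|>|12| out[15]=169, l++
l=5 r=18: |-12|<=|12| out[14]=144, r--
l=5 r=17: |-12|>|3| out[13]=144, l++
l=6 r=17: |-11|>|3| out[12]=121, l++
l=7 r=17: |-10|>|3| out[11]=100, l++
l=8 r=17: |-9|>|3| out[10]=81, l++
l=9 r=17: |-8|>|3| out[9]=64, l++
l=10 r=17: |-7|>|3| out[8]=49, l++
l=11 r=17: |-6|>|3| out[7]=36, l++
l=12 r=17: |-5|>|3| out[6]=25, l++
l=13 r=17: |-4|>|3| out[5]=16, l++
l=14 r=17: |-3|<=|3| out[4]=9, r--
l=14 r=16: |-3|>|-1| out[3]=9, l++
l=15 r=16: |-2|>|-1| out[2]=4, l++
l=16 r=16: |-1|<=|-1| out[1]=1, r--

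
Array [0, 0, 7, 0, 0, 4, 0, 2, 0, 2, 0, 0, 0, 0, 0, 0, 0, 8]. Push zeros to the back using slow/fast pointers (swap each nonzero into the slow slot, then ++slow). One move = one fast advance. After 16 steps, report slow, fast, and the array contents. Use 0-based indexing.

slow=4, fast=16, a=[7, 4, 2, 2, 0, 0, 0, 0, 0, 0, 0, 0, 0, 0, 0, 0, 0, 8]

(s=0,f=0) a[fast]=0 → fast++
(s=0,f=1) a[fast]=0 → fast++
(s=0,f=2) a[fast]=7≠0 swap→a[0]=7 → slow++,fast++
(s=1,f=3) a[fast]=0 → fast++
(s=1,f=4) a[fast]=0 → fast++
(s=1,f=5) a[fast]=4≠0 swap→a[1]=4 → slow++,fast++
(s=2,f=6) a[fast]=0 → fast++
(s=2,f=7) a[fast]=2≠0 swap→a[2]=2 → slow++,fast++
(s=3,f=8) a[fast]=0 → fast++
(s=3,f=9) a[fast]=2≠0 swap→a[3]=2 → slow++,fast++
(s=4,f=10) a[fast]=0 → fast++
(s=4,f=11) a[fast]=0 → fast++
(s=4,f=12) a[fast]=0 → fast++
(s=4,f=13) a[fast]=0 → fast++
(s=4,f=14) a[fast]=0 → fast++
(s=4,f=15) a[fast]=0 → fast++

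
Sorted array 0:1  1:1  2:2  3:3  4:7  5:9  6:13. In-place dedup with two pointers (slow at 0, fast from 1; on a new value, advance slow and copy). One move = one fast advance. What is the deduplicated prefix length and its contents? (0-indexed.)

length 6; prefix = [1, 2, 3, 7, 9, 13]

(s=0,f=1) a[fast]=1=a[slow] dup → fast++
(s=0,f=2) a[fast]=2≠a[slow]=1 write a[1]=2 → slow++,fast++
(s=1,f=3) a[fast]=3≠a[slow]=2 write a[2]=3 → slow++,fast++
(s=2,f=4) a[fast]=7≠a[slow]=3 write a[3]=7 → slow++,fast++
(s=3,f=5) a[fast]=9≠a[slow]=7 write a[4]=9 → slow++,fast++
(s=4,f=6) a[fast]=13≠a[slow]=9 write a[5]=13 → slow++,fast++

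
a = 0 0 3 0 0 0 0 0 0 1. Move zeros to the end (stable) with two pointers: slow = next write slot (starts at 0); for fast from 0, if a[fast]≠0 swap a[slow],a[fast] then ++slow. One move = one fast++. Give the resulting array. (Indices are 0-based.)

[3, 1, 0, 0, 0, 0, 0, 0, 0, 0]

(s=0,f=0) a[fast]=0 → fast++
(s=0,f=1) a[fast]=0 → fast++
(s=0,f=2) a[fast]=3≠0 swap→a[0]=3 → slow++,fast++
(s=1,f=3) a[fast]=0 → fast++
(s=1,f=4) a[fast]=0 → fast++
(s=1,f=5) a[fast]=0 → fast++
(s=1,f=6) a[fast]=0 → fast++
(s=1,f=7) a[fast]=0 → fast++
(s=1,f=8) a[fast]=0 → fast++
(s=1,f=9) a[fast]=1≠0 swap→a[1]=1 → slow++,fast++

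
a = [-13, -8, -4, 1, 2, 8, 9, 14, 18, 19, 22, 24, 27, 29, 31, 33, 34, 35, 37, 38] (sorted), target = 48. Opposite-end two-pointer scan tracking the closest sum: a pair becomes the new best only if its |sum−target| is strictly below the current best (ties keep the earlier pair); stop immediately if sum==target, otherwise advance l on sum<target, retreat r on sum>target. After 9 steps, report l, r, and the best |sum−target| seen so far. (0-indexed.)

l=0 r=19: -13+38=25 d=23 *, l++
l=1 r=19: -8+38=30 d=18 *, l++
l=2 r=19: -4+38=34 d=14 *, l++
l=3 r=19: 1+38=39 d=9 *, l++
l=4 r=19: 2+38=40 d=8 *, l++
l=5 r=19: 8+38=46 d=2 *, l++
l=6 r=19: 9+38=47 d=1 *, l++
l=7 r=19: 14+38=52 d=4, r--
l=7 r=18: 14+37=51 d=3, r--

l=7, r=17, best |Δ|=1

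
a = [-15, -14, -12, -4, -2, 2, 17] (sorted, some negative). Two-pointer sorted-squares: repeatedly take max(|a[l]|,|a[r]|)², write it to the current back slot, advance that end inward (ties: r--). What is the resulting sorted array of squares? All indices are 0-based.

l=0 r=6: |-15|<=|17| out[6]=289, r--
l=0 r=5: |-15|>|2| out[5]=225, l++
l=1 r=5: |-14|>|2| out[4]=196, l++
l=2 r=5: |-12|>|2| out[3]=144, l++
l=3 r=5: |-4|>|2| out[2]=16, l++
l=4 r=5: |-2|<=|2| out[1]=4, r--
l=4 r=4: |-2|<=|-2| out[0]=4, r--

[4, 4, 16, 144, 196, 225, 289]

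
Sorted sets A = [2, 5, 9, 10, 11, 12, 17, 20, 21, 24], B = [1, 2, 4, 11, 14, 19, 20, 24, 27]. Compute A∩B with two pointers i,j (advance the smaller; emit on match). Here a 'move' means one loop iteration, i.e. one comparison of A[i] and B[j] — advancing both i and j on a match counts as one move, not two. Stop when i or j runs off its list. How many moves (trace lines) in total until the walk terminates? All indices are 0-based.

i=0 j=0: 2>1, j++
i=0 j=1: 2==2 emit, i++,j++
i=1 j=2: 5>4, j++
i=1 j=3: 5<11, i++
i=2 j=3: 9<11, i++
i=3 j=3: 10<11, i++
i=4 j=3: 11==11 emit, i++,j++
i=5 j=4: 12<14, i++
i=6 j=4: 17>14, j++
i=6 j=5: 17<19, i++
i=7 j=5: 20>19, j++
i=7 j=6: 20==20 emit, i++,j++
i=8 j=7: 21<24, i++
i=9 j=7: 24==24 emit, i++,j++

14 moves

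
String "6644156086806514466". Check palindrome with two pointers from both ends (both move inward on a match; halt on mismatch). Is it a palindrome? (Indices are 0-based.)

l=0 r=18: '6'=='6', l++,r--
l=1 r=17: '6'=='6', l++,r--
l=2 r=16: '4'=='4', l++,r--
l=3 r=15: '4'=='4', l++,r--
l=4 r=14: '1'=='1', l++,r--
l=5 r=13: '5'=='5', l++,r--
l=6 r=12: '6'=='6', l++,r--
l=7 r=11: '0'=='0', l++,r--
l=8 r=10: '8'=='8', l++,r--

palindrome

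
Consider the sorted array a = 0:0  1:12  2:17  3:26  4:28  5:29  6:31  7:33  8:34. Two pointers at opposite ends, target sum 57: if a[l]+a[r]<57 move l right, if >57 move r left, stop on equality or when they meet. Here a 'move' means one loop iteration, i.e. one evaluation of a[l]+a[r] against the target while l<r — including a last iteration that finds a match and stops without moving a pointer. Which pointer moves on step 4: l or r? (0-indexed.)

l=0 r=8: 0+34=34 <57, l++
l=1 r=8: 12+34=46 <57, l++
l=2 r=8: 17+34=51 <57, l++
l=3 r=8: 26+34=60 >57, r--

r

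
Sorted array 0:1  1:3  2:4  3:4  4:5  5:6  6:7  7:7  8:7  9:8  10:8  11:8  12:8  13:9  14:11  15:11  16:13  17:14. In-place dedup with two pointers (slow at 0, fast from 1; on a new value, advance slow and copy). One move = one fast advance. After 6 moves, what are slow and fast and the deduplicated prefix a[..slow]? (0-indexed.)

slow=5, fast=7, prefix=[1, 3, 4, 5, 6, 7]

(s=0,f=1) a[fast]=3≠a[slow]=1 write a[1]=3 → slow++,fast++
(s=1,f=2) a[fast]=4≠a[slow]=3 write a[2]=4 → slow++,fast++
(s=2,f=3) a[fast]=4=a[slow] dup → fast++
(s=2,f=4) a[fast]=5≠a[slow]=4 write a[3]=5 → slow++,fast++
(s=3,f=5) a[fast]=6≠a[slow]=5 write a[4]=6 → slow++,fast++
(s=4,f=6) a[fast]=7≠a[slow]=6 write a[5]=7 → slow++,fast++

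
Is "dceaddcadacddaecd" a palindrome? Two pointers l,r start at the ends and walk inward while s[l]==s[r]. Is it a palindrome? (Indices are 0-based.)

[0,16] 'd'=='d' → l++,r--
[1,15] 'c'=='c' → l++,r--
[2,14] 'e'=='e' → l++,r--
[3,13] 'a'=='a' → l++,r--
[4,12] 'd'=='d' → l++,r--
[5,11] 'd'=='d' → l++,r--
[6,10] 'c'=='c' → l++,r--
[7,9] 'a'=='a' → l++,r--

palindrome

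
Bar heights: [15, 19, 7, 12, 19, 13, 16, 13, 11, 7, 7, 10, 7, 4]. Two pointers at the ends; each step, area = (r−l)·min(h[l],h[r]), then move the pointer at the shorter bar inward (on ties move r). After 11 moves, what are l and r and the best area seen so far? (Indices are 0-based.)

l=1, r=3, best area=110

[0,13] min(15,4)*13=52 best=52 * → r--
[0,12] min(15,7)*12=84 best=84 * → r--
[0,11] min(15,10)*11=110 best=110 * → r--
[0,10] min(15,7)*10=70 best=110 → r--
[0,9] min(15,7)*9=63 best=110 → r--
[0,8] min(15,11)*8=88 best=110 → r--
[0,7] min(15,13)*7=91 best=110 → r--
[0,6] min(15,16)*6=90 best=110 → l++
[1,6] min(19,16)*5=80 best=110 → r--
[1,5] min(19,13)*4=52 best=110 → r--
[1,4] min(19,19)*3=57 best=110 → r--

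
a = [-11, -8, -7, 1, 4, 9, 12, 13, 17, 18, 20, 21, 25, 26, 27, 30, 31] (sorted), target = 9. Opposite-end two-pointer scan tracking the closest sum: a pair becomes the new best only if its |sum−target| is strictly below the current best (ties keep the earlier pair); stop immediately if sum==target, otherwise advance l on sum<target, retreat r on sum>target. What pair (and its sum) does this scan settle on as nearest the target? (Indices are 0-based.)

pair (-11, 20) with sum 9 (|Δ|=0)

l=0 r=16: -11+31=20 d=11 *, r--
l=0 r=15: -11+30=19 d=10 *, r--
l=0 r=14: -11+27=16 d=7 *, r--
l=0 r=13: -11+26=15 d=6 *, r--
l=0 r=12: -11+25=14 d=5 *, r--
l=0 r=11: -11+21=10 d=1 *, r--
l=0 r=10: -11+20=9 d=0 *, stop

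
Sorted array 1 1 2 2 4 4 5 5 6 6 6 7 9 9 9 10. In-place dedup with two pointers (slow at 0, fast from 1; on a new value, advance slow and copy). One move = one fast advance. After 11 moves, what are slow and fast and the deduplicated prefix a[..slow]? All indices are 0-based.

slow=0 fast=1: a[fast]=1=a[slow] dup, fast++
slow=0 fast=2: a[fast]=2≠a[slow]=1 write a[1]=2, slow++,fast++
slow=1 fast=3: a[fast]=2=a[slow] dup, fast++
slow=1 fast=4: a[fast]=4≠a[slow]=2 write a[2]=4, slow++,fast++
slow=2 fast=5: a[fast]=4=a[slow] dup, fast++
slow=2 fast=6: a[fast]=5≠a[slow]=4 write a[3]=5, slow++,fast++
slow=3 fast=7: a[fast]=5=a[slow] dup, fast++
slow=3 fast=8: a[fast]=6≠a[slow]=5 write a[4]=6, slow++,fast++
slow=4 fast=9: a[fast]=6=a[slow] dup, fast++
slow=4 fast=10: a[fast]=6=a[slow] dup, fast++
slow=4 fast=11: a[fast]=7≠a[slow]=6 write a[5]=7, slow++,fast++

slow=5, fast=12, prefix=[1, 2, 4, 5, 6, 7]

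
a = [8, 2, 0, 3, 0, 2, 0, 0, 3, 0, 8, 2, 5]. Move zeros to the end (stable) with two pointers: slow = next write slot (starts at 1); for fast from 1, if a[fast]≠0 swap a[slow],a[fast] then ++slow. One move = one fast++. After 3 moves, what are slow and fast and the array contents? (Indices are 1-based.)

slow=3, fast=4, a=[8, 2, 0, 3, 0, 2, 0, 0, 3, 0, 8, 2, 5]

(s=1,f=1) a[fast]=8≠0 swap→a[1]=8 → slow++,fast++
(s=2,f=2) a[fast]=2≠0 swap→a[2]=2 → slow++,fast++
(s=3,f=3) a[fast]=0 → fast++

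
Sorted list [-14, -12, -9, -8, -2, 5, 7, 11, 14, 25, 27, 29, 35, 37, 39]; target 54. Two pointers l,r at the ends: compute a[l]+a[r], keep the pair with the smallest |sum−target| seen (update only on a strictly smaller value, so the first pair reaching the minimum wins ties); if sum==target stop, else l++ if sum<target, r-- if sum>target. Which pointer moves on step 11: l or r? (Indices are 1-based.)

r

l=1 r=15: -14+39=25 d=29 *, l++
l=2 r=15: -12+39=27 d=27 *, l++
l=3 r=15: -9+39=30 d=24 *, l++
l=4 r=15: -8+39=31 d=23 *, l++
l=5 r=15: -2+39=37 d=17 *, l++
l=6 r=15: 5+39=44 d=10 *, l++
l=7 r=15: 7+39=46 d=8 *, l++
l=8 r=15: 11+39=50 d=4 *, l++
l=9 r=15: 14+39=53 d=1 *, l++
l=10 r=15: 25+39=64 d=10, r--
l=10 r=14: 25+37=62 d=8, r--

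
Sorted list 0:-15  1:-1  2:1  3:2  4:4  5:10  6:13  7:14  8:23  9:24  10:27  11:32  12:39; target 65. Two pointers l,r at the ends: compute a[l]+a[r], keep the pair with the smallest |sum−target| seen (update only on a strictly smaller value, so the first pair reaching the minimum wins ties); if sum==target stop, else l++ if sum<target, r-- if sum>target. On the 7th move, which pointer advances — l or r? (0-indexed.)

l=0 r=12: -15+39=24 d=41 *, l++
l=1 r=12: -1+39=38 d=27 *, l++
l=2 r=12: 1+39=40 d=25 *, l++
l=3 r=12: 2+39=41 d=24 *, l++
l=4 r=12: 4+39=43 d=22 *, l++
l=5 r=12: 10+39=49 d=16 *, l++
l=6 r=12: 13+39=52 d=13 *, l++

l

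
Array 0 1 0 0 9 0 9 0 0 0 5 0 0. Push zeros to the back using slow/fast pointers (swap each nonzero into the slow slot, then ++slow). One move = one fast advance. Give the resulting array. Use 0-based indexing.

(s=0,f=0) a[fast]=0 → fast++
(s=0,f=1) a[fast]=1≠0 swap→a[0]=1 → slow++,fast++
(s=1,f=2) a[fast]=0 → fast++
(s=1,f=3) a[fast]=0 → fast++
(s=1,f=4) a[fast]=9≠0 swap→a[1]=9 → slow++,fast++
(s=2,f=5) a[fast]=0 → fast++
(s=2,f=6) a[fast]=9≠0 swap→a[2]=9 → slow++,fast++
(s=3,f=7) a[fast]=0 → fast++
(s=3,f=8) a[fast]=0 → fast++
(s=3,f=9) a[fast]=0 → fast++
(s=3,f=10) a[fast]=5≠0 swap→a[3]=5 → slow++,fast++
(s=4,f=11) a[fast]=0 → fast++
(s=4,f=12) a[fast]=0 → fast++

[1, 9, 9, 5, 0, 0, 0, 0, 0, 0, 0, 0, 0]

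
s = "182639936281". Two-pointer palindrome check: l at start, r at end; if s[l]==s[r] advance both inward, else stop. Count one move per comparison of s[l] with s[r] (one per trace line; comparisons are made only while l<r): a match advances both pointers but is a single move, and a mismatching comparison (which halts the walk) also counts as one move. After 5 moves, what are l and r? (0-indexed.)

l=5, r=6

[0,11] '1'=='1' → l++,r--
[1,10] '8'=='8' → l++,r--
[2,9] '2'=='2' → l++,r--
[3,8] '6'=='6' → l++,r--
[4,7] '3'=='3' → l++,r--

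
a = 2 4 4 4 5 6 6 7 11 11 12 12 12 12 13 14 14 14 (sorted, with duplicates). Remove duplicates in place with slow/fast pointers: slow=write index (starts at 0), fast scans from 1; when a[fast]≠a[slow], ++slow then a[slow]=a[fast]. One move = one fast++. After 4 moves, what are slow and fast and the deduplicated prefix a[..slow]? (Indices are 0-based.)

slow=2, fast=5, prefix=[2, 4, 5]

slow=0 fast=1: a[fast]=4≠a[slow]=2 write a[1]=4, slow++,fast++
slow=1 fast=2: a[fast]=4=a[slow] dup, fast++
slow=1 fast=3: a[fast]=4=a[slow] dup, fast++
slow=1 fast=4: a[fast]=5≠a[slow]=4 write a[2]=5, slow++,fast++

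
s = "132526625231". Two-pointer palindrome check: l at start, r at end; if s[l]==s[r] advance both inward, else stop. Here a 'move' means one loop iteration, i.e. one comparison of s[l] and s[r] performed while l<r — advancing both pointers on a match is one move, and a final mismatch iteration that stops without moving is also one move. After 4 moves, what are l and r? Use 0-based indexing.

l=4, r=7

l=0 r=11: '1'=='1', l++,r--
l=1 r=10: '3'=='3', l++,r--
l=2 r=9: '2'=='2', l++,r--
l=3 r=8: '5'=='5', l++,r--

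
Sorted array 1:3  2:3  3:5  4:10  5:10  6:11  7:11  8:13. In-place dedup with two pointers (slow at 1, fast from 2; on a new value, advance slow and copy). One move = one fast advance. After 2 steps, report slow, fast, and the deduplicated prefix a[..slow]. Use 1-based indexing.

slow=2, fast=4, prefix=[3, 5]

(s=1,f=2) a[fast]=3=a[slow] dup → fast++
(s=1,f=3) a[fast]=5≠a[slow]=3 write a[2]=5 → slow++,fast++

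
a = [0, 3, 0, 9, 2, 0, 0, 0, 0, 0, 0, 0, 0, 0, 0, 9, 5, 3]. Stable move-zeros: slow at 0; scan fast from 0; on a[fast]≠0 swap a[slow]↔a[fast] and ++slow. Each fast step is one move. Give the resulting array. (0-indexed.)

(s=0,f=0) a[fast]=0 → fast++
(s=0,f=1) a[fast]=3≠0 swap→a[0]=3 → slow++,fast++
(s=1,f=2) a[fast]=0 → fast++
(s=1,f=3) a[fast]=9≠0 swap→a[1]=9 → slow++,fast++
(s=2,f=4) a[fast]=2≠0 swap→a[2]=2 → slow++,fast++
(s=3,f=5) a[fast]=0 → fast++
(s=3,f=6) a[fast]=0 → fast++
(s=3,f=7) a[fast]=0 → fast++
(s=3,f=8) a[fast]=0 → fast++
(s=3,f=9) a[fast]=0 → fast++
(s=3,f=10) a[fast]=0 → fast++
(s=3,f=11) a[fast]=0 → fast++
(s=3,f=12) a[fast]=0 → fast++
(s=3,f=13) a[fast]=0 → fast++
(s=3,f=14) a[fast]=0 → fast++
(s=3,f=15) a[fast]=9≠0 swap→a[3]=9 → slow++,fast++
(s=4,f=16) a[fast]=5≠0 swap→a[4]=5 → slow++,fast++
(s=5,f=17) a[fast]=3≠0 swap→a[5]=3 → slow++,fast++

[3, 9, 2, 9, 5, 3, 0, 0, 0, 0, 0, 0, 0, 0, 0, 0, 0, 0]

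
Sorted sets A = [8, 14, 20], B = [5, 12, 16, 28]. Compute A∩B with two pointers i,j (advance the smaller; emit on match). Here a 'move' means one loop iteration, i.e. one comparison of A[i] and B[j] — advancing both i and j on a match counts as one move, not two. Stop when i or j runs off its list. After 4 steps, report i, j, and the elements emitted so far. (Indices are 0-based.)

[i=0,j=0] 8>5 → j++
[i=0,j=1] 8<12 → i++
[i=1,j=1] 14>12 → j++
[i=1,j=2] 14<16 → i++

i=2, j=2, emitted=[]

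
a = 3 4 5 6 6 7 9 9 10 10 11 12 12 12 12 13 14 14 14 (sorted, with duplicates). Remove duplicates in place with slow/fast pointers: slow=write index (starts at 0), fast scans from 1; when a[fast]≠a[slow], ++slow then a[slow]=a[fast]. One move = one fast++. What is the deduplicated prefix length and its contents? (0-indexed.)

(s=0,f=1) a[fast]=4≠a[slow]=3 write a[1]=4 → slow++,fast++
(s=1,f=2) a[fast]=5≠a[slow]=4 write a[2]=5 → slow++,fast++
(s=2,f=3) a[fast]=6≠a[slow]=5 write a[3]=6 → slow++,fast++
(s=3,f=4) a[fast]=6=a[slow] dup → fast++
(s=3,f=5) a[fast]=7≠a[slow]=6 write a[4]=7 → slow++,fast++
(s=4,f=6) a[fast]=9≠a[slow]=7 write a[5]=9 → slow++,fast++
(s=5,f=7) a[fast]=9=a[slow] dup → fast++
(s=5,f=8) a[fast]=10≠a[slow]=9 write a[6]=10 → slow++,fast++
(s=6,f=9) a[fast]=10=a[slow] dup → fast++
(s=6,f=10) a[fast]=11≠a[slow]=10 write a[7]=11 → slow++,fast++
(s=7,f=11) a[fast]=12≠a[slow]=11 write a[8]=12 → slow++,fast++
(s=8,f=12) a[fast]=12=a[slow] dup → fast++
(s=8,f=13) a[fast]=12=a[slow] dup → fast++
(s=8,f=14) a[fast]=12=a[slow] dup → fast++
(s=8,f=15) a[fast]=13≠a[slow]=12 write a[9]=13 → slow++,fast++
(s=9,f=16) a[fast]=14≠a[slow]=13 write a[10]=14 → slow++,fast++
(s=10,f=17) a[fast]=14=a[slow] dup → fast++
(s=10,f=18) a[fast]=14=a[slow] dup → fast++

length 11; prefix = [3, 4, 5, 6, 7, 9, 10, 11, 12, 13, 14]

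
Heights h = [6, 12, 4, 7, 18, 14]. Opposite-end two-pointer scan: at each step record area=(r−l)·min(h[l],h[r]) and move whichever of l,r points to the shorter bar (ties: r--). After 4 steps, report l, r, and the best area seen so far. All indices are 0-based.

l=0 r=5: min(6,14)*5=30 best=30 *, l++
l=1 r=5: min(12,14)*4=48 best=48 *, l++
l=2 r=5: min(4,14)*3=12 best=48, l++
l=3 r=5: min(7,14)*2=14 best=48, l++

l=4, r=5, best area=48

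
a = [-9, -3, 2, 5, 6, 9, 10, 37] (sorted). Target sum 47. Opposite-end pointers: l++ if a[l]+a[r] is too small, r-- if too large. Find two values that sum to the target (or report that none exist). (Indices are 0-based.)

[0,7] -9+37=28 <47 → l++
[1,7] -3+37=34 <47 → l++
[2,7] 2+37=39 <47 → l++
[3,7] 5+37=42 <47 → l++
[4,7] 6+37=43 <47 → l++
[5,7] 9+37=46 <47 → l++
[6,7] 10+37=47 → found

(10, 37)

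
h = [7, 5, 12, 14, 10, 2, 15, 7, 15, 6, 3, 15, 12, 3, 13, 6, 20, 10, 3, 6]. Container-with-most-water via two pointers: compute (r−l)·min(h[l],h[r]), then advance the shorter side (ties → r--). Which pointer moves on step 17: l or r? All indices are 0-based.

l

l=0 r=19: min(7,6)*19=114 best=114 *, r--
l=0 r=18: min(7,3)*18=54 best=114, r--
l=0 r=17: min(7,10)*17=119 best=119 *, l++
l=1 r=17: min(5,10)*16=80 best=119, l++
l=2 r=17: min(12,10)*15=150 best=150 *, r--
l=2 r=16: min(12,20)*14=168 best=168 *, l++
l=3 r=16: min(14,20)*13=182 best=182 *, l++
l=4 r=16: min(10,20)*12=120 best=182, l++
l=5 r=16: min(2,20)*11=22 best=182, l++
l=6 r=16: min(15,20)*10=150 best=182, l++
l=7 r=16: min(7,20)*9=63 best=182, l++
l=8 r=16: min(15,20)*8=120 best=182, l++
l=9 r=16: min(6,20)*7=42 best=182, l++
l=10 r=16: min(3,20)*6=18 best=182, l++
l=11 r=16: min(15,20)*5=75 best=182, l++
l=12 r=16: min(12,20)*4=48 best=182, l++
l=13 r=16: min(3,20)*3=9 best=182, l++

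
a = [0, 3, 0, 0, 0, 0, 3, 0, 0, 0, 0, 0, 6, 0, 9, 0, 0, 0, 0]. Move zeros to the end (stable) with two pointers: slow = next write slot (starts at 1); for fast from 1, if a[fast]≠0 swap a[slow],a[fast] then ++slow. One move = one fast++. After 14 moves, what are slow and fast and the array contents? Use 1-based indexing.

(s=1,f=1) a[fast]=0 → fast++
(s=1,f=2) a[fast]=3≠0 swap→a[1]=3 → slow++,fast++
(s=2,f=3) a[fast]=0 → fast++
(s=2,f=4) a[fast]=0 → fast++
(s=2,f=5) a[fast]=0 → fast++
(s=2,f=6) a[fast]=0 → fast++
(s=2,f=7) a[fast]=3≠0 swap→a[2]=3 → slow++,fast++
(s=3,f=8) a[fast]=0 → fast++
(s=3,f=9) a[fast]=0 → fast++
(s=3,f=10) a[fast]=0 → fast++
(s=3,f=11) a[fast]=0 → fast++
(s=3,f=12) a[fast]=0 → fast++
(s=3,f=13) a[fast]=6≠0 swap→a[3]=6 → slow++,fast++
(s=4,f=14) a[fast]=0 → fast++

slow=4, fast=15, a=[3, 3, 6, 0, 0, 0, 0, 0, 0, 0, 0, 0, 0, 0, 9, 0, 0, 0, 0]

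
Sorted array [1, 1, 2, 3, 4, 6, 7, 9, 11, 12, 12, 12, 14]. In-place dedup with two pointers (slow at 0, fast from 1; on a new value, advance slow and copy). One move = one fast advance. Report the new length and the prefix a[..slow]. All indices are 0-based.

length 10; prefix = [1, 2, 3, 4, 6, 7, 9, 11, 12, 14]

slow=0 fast=1: a[fast]=1=a[slow] dup, fast++
slow=0 fast=2: a[fast]=2≠a[slow]=1 write a[1]=2, slow++,fast++
slow=1 fast=3: a[fast]=3≠a[slow]=2 write a[2]=3, slow++,fast++
slow=2 fast=4: a[fast]=4≠a[slow]=3 write a[3]=4, slow++,fast++
slow=3 fast=5: a[fast]=6≠a[slow]=4 write a[4]=6, slow++,fast++
slow=4 fast=6: a[fast]=7≠a[slow]=6 write a[5]=7, slow++,fast++
slow=5 fast=7: a[fast]=9≠a[slow]=7 write a[6]=9, slow++,fast++
slow=6 fast=8: a[fast]=11≠a[slow]=9 write a[7]=11, slow++,fast++
slow=7 fast=9: a[fast]=12≠a[slow]=11 write a[8]=12, slow++,fast++
slow=8 fast=10: a[fast]=12=a[slow] dup, fast++
slow=8 fast=11: a[fast]=12=a[slow] dup, fast++
slow=8 fast=12: a[fast]=14≠a[slow]=12 write a[9]=14, slow++,fast++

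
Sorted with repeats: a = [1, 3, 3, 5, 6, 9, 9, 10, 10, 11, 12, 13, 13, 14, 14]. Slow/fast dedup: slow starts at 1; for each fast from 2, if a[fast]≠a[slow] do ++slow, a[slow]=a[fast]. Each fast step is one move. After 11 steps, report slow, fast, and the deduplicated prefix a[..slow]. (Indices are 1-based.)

slow=1 fast=2: a[fast]=3≠a[slow]=1 write a[2]=3, slow++,fast++
slow=2 fast=3: a[fast]=3=a[slow] dup, fast++
slow=2 fast=4: a[fast]=5≠a[slow]=3 write a[3]=5, slow++,fast++
slow=3 fast=5: a[fast]=6≠a[slow]=5 write a[4]=6, slow++,fast++
slow=4 fast=6: a[fast]=9≠a[slow]=6 write a[5]=9, slow++,fast++
slow=5 fast=7: a[fast]=9=a[slow] dup, fast++
slow=5 fast=8: a[fast]=10≠a[slow]=9 write a[6]=10, slow++,fast++
slow=6 fast=9: a[fast]=10=a[slow] dup, fast++
slow=6 fast=10: a[fast]=11≠a[slow]=10 write a[7]=11, slow++,fast++
slow=7 fast=11: a[fast]=12≠a[slow]=11 write a[8]=12, slow++,fast++
slow=8 fast=12: a[fast]=13≠a[slow]=12 write a[9]=13, slow++,fast++

slow=9, fast=13, prefix=[1, 3, 5, 6, 9, 10, 11, 12, 13]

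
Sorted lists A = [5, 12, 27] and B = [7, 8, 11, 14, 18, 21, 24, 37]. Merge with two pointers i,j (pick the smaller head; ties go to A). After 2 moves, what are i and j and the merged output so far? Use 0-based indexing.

i=0 j=0: A[i]=5<=B[j]=7 take 5, i++
i=1 j=0: A[i]=12>B[j]=7 take 7, j++

i=1, j=1, merged so far=[5, 7]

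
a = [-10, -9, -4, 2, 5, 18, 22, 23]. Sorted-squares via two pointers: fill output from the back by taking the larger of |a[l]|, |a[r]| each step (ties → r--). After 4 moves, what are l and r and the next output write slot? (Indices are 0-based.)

[0,7] |-10|<=|23| out[7]=529 → r--
[0,6] |-10|<=|22| out[6]=484 → r--
[0,5] |-10|<=|18| out[5]=324 → r--
[0,4] |-10|>|5| out[4]=100 → l++

l=1, r=4, next write slot=3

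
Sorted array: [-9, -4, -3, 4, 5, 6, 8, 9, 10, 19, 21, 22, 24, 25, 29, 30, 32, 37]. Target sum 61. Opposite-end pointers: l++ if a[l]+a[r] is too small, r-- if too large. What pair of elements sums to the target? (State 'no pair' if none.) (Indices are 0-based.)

l=0 r=17: -9+37=28 <61, l++
l=1 r=17: -4+37=33 <61, l++
l=2 r=17: -3+37=34 <61, l++
l=3 r=17: 4+37=41 <61, l++
l=4 r=17: 5+37=42 <61, l++
l=5 r=17: 6+37=43 <61, l++
l=6 r=17: 8+37=45 <61, l++
l=7 r=17: 9+37=46 <61, l++
l=8 r=17: 10+37=47 <61, l++
l=9 r=17: 19+37=56 <61, l++
l=10 r=17: 21+37=58 <61, l++
l=11 r=17: 22+37=59 <61, l++
l=12 r=17: 24+37=61, found

(24, 37)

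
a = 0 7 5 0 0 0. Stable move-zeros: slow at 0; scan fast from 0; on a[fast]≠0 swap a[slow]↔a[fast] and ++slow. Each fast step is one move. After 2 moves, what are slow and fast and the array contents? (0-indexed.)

slow=1, fast=2, a=[7, 0, 5, 0, 0, 0]

(s=0,f=0) a[fast]=0 → fast++
(s=0,f=1) a[fast]=7≠0 swap→a[0]=7 → slow++,fast++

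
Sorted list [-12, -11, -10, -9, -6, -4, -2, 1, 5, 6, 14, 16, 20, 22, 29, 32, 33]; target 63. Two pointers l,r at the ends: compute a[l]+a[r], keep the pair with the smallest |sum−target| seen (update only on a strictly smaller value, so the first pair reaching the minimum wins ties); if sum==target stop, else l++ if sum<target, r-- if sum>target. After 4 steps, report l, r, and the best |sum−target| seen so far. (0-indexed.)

[0,16] -12+33=21 d=42 * → l++
[1,16] -11+33=22 d=41 * → l++
[2,16] -10+33=23 d=40 * → l++
[3,16] -9+33=24 d=39 * → l++

l=4, r=16, best |Δ|=39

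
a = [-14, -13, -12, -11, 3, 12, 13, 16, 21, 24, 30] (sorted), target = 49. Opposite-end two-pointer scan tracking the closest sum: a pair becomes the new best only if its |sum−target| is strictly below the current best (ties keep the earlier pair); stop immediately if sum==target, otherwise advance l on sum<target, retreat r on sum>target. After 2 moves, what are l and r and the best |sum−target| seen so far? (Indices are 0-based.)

[0,10] -14+30=16 d=33 * → l++
[1,10] -13+30=17 d=32 * → l++

l=2, r=10, best |Δ|=32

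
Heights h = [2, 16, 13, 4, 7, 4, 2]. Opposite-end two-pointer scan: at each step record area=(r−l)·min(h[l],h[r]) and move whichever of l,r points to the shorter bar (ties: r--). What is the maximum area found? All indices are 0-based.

max area = 21

[0,6] min(2,2)*6=12 best=12 * → r--
[0,5] min(2,4)*5=10 best=12 → l++
[1,5] min(16,4)*4=16 best=16 * → r--
[1,4] min(16,7)*3=21 best=21 * → r--
[1,3] min(16,4)*2=8 best=21 → r--
[1,2] min(16,13)*1=13 best=21 → r--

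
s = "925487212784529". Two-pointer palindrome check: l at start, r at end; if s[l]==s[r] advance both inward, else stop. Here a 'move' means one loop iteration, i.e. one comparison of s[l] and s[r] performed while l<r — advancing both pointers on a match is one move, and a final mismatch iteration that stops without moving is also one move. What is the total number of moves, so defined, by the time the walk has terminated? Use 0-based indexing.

7 moves

l=0 r=14: '9'=='9', l++,r--
l=1 r=13: '2'=='2', l++,r--
l=2 r=12: '5'=='5', l++,r--
l=3 r=11: '4'=='4', l++,r--
l=4 r=10: '8'=='8', l++,r--
l=5 r=9: '7'=='7', l++,r--
l=6 r=8: '2'=='2', l++,r--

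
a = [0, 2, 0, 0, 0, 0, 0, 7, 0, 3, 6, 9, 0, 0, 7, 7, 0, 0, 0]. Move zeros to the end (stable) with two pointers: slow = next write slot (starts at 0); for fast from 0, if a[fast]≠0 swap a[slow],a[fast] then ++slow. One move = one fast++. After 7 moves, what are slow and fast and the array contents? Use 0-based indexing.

(s=0,f=0) a[fast]=0 → fast++
(s=0,f=1) a[fast]=2≠0 swap→a[0]=2 → slow++,fast++
(s=1,f=2) a[fast]=0 → fast++
(s=1,f=3) a[fast]=0 → fast++
(s=1,f=4) a[fast]=0 → fast++
(s=1,f=5) a[fast]=0 → fast++
(s=1,f=6) a[fast]=0 → fast++

slow=1, fast=7, a=[2, 0, 0, 0, 0, 0, 0, 7, 0, 3, 6, 9, 0, 0, 7, 7, 0, 0, 0]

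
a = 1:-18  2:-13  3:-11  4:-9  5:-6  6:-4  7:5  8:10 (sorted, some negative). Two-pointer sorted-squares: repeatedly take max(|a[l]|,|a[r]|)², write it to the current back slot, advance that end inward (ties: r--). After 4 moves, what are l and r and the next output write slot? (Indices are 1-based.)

l=4, r=7, next write slot=4

[1,8] |-18|>|10| out[8]=324 → l++
[2,8] |-13|>|10| out[7]=169 → l++
[3,8] |-11|>|10| out[6]=121 → l++
[4,8] |-9|<=|10| out[5]=100 → r--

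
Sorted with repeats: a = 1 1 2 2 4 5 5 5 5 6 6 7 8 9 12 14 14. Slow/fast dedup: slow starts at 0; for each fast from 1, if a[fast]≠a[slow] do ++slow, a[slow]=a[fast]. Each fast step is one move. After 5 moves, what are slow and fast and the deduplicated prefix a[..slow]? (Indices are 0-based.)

slow=3, fast=6, prefix=[1, 2, 4, 5]

slow=0 fast=1: a[fast]=1=a[slow] dup, fast++
slow=0 fast=2: a[fast]=2≠a[slow]=1 write a[1]=2, slow++,fast++
slow=1 fast=3: a[fast]=2=a[slow] dup, fast++
slow=1 fast=4: a[fast]=4≠a[slow]=2 write a[2]=4, slow++,fast++
slow=2 fast=5: a[fast]=5≠a[slow]=4 write a[3]=5, slow++,fast++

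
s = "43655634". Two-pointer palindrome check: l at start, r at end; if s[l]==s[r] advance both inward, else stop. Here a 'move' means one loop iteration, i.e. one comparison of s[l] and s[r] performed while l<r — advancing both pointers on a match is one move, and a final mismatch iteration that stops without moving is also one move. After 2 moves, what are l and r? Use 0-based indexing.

l=0 r=7: '4'=='4', l++,r--
l=1 r=6: '3'=='3', l++,r--

l=2, r=5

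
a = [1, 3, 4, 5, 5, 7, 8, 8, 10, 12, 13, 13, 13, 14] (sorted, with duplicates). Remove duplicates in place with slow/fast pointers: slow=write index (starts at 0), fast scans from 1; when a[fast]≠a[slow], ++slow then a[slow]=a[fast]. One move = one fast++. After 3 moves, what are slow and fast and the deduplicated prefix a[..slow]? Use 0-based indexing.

slow=3, fast=4, prefix=[1, 3, 4, 5]

(s=0,f=1) a[fast]=3≠a[slow]=1 write a[1]=3 → slow++,fast++
(s=1,f=2) a[fast]=4≠a[slow]=3 write a[2]=4 → slow++,fast++
(s=2,f=3) a[fast]=5≠a[slow]=4 write a[3]=5 → slow++,fast++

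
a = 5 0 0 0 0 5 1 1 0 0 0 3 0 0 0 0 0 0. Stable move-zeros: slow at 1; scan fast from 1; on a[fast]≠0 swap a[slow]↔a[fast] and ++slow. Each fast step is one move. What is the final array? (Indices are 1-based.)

slow=1 fast=1: a[fast]=5≠0 swap→a[1]=5, slow++,fast++
slow=2 fast=2: a[fast]=0, fast++
slow=2 fast=3: a[fast]=0, fast++
slow=2 fast=4: a[fast]=0, fast++
slow=2 fast=5: a[fast]=0, fast++
slow=2 fast=6: a[fast]=5≠0 swap→a[2]=5, slow++,fast++
slow=3 fast=7: a[fast]=1≠0 swap→a[3]=1, slow++,fast++
slow=4 fast=8: a[fast]=1≠0 swap→a[4]=1, slow++,fast++
slow=5 fast=9: a[fast]=0, fast++
slow=5 fast=10: a[fast]=0, fast++
slow=5 fast=11: a[fast]=0, fast++
slow=5 fast=12: a[fast]=3≠0 swap→a[5]=3, slow++,fast++
slow=6 fast=13: a[fast]=0, fast++
slow=6 fast=14: a[fast]=0, fast++
slow=6 fast=15: a[fast]=0, fast++
slow=6 fast=16: a[fast]=0, fast++
slow=6 fast=17: a[fast]=0, fast++
slow=6 fast=18: a[fast]=0, fast++

[5, 5, 1, 1, 3, 0, 0, 0, 0, 0, 0, 0, 0, 0, 0, 0, 0, 0]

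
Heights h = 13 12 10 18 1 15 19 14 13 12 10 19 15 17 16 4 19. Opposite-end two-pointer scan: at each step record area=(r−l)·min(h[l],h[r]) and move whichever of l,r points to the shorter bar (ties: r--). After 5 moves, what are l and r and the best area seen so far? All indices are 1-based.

l=1 r=17: min(13,19)*16=208 best=208 *, l++
l=2 r=17: min(12,19)*15=180 best=208, l++
l=3 r=17: min(10,19)*14=140 best=208, l++
l=4 r=17: min(18,19)*13=234 best=234 *, l++
l=5 r=17: min(1,19)*12=12 best=234, l++

l=6, r=17, best area=234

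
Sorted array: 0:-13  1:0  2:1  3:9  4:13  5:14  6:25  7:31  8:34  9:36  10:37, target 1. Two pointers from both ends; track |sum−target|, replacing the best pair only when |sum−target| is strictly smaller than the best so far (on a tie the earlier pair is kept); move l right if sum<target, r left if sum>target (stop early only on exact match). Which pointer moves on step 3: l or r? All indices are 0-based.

l=0 r=10: -13+37=24 d=23 *, r--
l=0 r=9: -13+36=23 d=22 *, r--
l=0 r=8: -13+34=21 d=20 *, r--

r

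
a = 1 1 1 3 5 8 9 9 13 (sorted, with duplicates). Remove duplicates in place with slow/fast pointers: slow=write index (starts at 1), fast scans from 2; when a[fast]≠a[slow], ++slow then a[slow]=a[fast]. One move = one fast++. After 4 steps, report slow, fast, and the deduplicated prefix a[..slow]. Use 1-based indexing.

slow=3, fast=6, prefix=[1, 3, 5]

(s=1,f=2) a[fast]=1=a[slow] dup → fast++
(s=1,f=3) a[fast]=1=a[slow] dup → fast++
(s=1,f=4) a[fast]=3≠a[slow]=1 write a[2]=3 → slow++,fast++
(s=2,f=5) a[fast]=5≠a[slow]=3 write a[3]=5 → slow++,fast++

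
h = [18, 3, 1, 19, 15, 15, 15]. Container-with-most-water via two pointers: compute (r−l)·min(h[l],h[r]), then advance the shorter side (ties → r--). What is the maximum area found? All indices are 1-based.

max area = 90

[1,7] min(18,15)*6=90 best=90 * → r--
[1,6] min(18,15)*5=75 best=90 → r--
[1,5] min(18,15)*4=60 best=90 → r--
[1,4] min(18,19)*3=54 best=90 → l++
[2,4] min(3,19)*2=6 best=90 → l++
[3,4] min(1,19)*1=1 best=90 → l++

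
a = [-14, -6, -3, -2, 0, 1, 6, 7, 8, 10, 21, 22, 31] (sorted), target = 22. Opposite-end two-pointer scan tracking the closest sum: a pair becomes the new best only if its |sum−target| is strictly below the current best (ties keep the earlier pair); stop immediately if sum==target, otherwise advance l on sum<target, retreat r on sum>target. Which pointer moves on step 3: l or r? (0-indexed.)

l

[0,12] -14+31=17 d=5 * → l++
[1,12] -6+31=25 d=3 * → r--
[1,11] -6+22=16 d=6 → l++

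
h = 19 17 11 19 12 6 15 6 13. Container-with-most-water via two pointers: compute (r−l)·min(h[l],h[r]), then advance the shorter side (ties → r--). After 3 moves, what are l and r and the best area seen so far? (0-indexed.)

[0,8] min(19,13)*8=104 best=104 * → r--
[0,7] min(19,6)*7=42 best=104 → r--
[0,6] min(19,15)*6=90 best=104 → r--

l=0, r=5, best area=104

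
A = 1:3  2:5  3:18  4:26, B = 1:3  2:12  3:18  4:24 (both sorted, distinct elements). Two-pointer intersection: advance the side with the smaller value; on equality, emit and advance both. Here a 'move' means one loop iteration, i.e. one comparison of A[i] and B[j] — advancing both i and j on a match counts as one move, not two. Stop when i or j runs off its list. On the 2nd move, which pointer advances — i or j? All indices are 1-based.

i

[i=1,j=1] 3==3 emit → i++,j++
[i=2,j=2] 5<12 → i++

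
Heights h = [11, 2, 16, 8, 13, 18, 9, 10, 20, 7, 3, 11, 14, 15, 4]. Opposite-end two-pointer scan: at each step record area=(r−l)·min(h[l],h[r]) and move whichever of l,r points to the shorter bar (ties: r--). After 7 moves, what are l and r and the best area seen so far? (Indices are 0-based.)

l=0 r=14: min(11,4)*14=56 best=56 *, r--
l=0 r=13: min(11,15)*13=143 best=143 *, l++
l=1 r=13: min(2,15)*12=24 best=143, l++
l=2 r=13: min(16,15)*11=165 best=165 *, r--
l=2 r=12: min(16,14)*10=140 best=165, r--
l=2 r=11: min(16,11)*9=99 best=165, r--
l=2 r=10: min(16,3)*8=24 best=165, r--

l=2, r=9, best area=165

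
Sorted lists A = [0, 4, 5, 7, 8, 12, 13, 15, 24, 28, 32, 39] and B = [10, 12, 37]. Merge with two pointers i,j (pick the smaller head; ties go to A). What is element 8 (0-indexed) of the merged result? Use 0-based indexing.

i=0 j=0: A[i]=0<=B[j]=10 take 0, i++
i=1 j=0: A[i]=4<=B[j]=10 take 4, i++
i=2 j=0: A[i]=5<=B[j]=10 take 5, i++
i=3 j=0: A[i]=7<=B[j]=10 take 7, i++
i=4 j=0: A[i]=8<=B[j]=10 take 8, i++
i=5 j=0: A[i]=12>B[j]=10 take 10, j++
i=5 j=1: A[i]=12<=B[j]=12 take 12, i++
i=6 j=1: A[i]=13>B[j]=12 take 12, j++
i=6 j=2: A[i]=13<=B[j]=37 take 13, i++
i=7 j=2: A[i]=15<=B[j]=37 take 15, i++
i=8 j=2: A[i]=24<=B[j]=37 take 24, i++
i=9 j=2: A[i]=28<=B[j]=37 take 28, i++
i=10 j=2: A[i]=32<=B[j]=37 take 32, i++
i=11 j=2: A[i]=39>B[j]=37 take 37, j++
i=11 j=3: B done, take A[i]=39, i++

merged[8] = 13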